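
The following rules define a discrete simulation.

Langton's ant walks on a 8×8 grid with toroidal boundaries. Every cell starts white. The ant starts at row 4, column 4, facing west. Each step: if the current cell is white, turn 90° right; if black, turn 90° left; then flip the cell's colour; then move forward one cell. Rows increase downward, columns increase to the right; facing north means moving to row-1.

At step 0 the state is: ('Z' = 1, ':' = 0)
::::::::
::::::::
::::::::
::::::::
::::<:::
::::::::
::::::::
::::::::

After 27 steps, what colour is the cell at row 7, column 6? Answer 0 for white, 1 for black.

t=0: ::::::::
::::::::
::::::::
::::::::
::::<:::
::::::::
::::::::
::::::::
t=1: ::::::::
::::::::
::::::::
::::^:::
::::Z:::
::::::::
::::::::
::::::::
t=2: ::::::::
::::::::
::::::::
::::Z>::
::::Z:::
::::::::
::::::::
::::::::
t=3: ::::::::
::::::::
::::::::
::::ZZ::
::::Zv::
::::::::
::::::::
::::::::
t=4: ::::::::
::::::::
::::::::
::::ZZ::
::::<Z::
::::::::
::::::::
::::::::
t=5: ::::::::
::::::::
::::::::
::::ZZ::
:::::Z::
::::v:::
::::::::
::::::::
t=6: ::::::::
::::::::
::::::::
::::ZZ::
:::::Z::
:::<Z:::
::::::::
::::::::
t=7: ::::::::
::::::::
::::::::
::::ZZ::
:::^:Z::
:::ZZ:::
::::::::
::::::::
t=8: ::::::::
::::::::
::::::::
::::ZZ::
:::Z>Z::
:::ZZ:::
::::::::
::::::::
t=9: ::::::::
::::::::
::::::::
::::ZZ::
:::ZZZ::
:::Zv:::
::::::::
::::::::
t=10: ::::::::
::::::::
::::::::
::::ZZ::
:::ZZZ::
:::Z:>::
::::::::
::::::::
t=11: ::::::::
::::::::
::::::::
::::ZZ::
:::ZZZ::
:::Z:Z::
:::::v::
::::::::
t=12: ::::::::
::::::::
::::::::
::::ZZ::
:::ZZZ::
:::Z:Z::
::::<Z::
::::::::
t=13: ::::::::
::::::::
::::::::
::::ZZ::
:::ZZZ::
:::Z^Z::
::::ZZ::
::::::::
t=14: ::::::::
::::::::
::::::::
::::ZZ::
:::ZZZ::
:::ZZ>::
::::ZZ::
::::::::
t=15: ::::::::
::::::::
::::::::
::::ZZ::
:::ZZ^::
:::ZZ:::
::::ZZ::
::::::::
t=16: ::::::::
::::::::
::::::::
::::ZZ::
:::Z<:::
:::ZZ:::
::::ZZ::
::::::::
t=17: ::::::::
::::::::
::::::::
::::ZZ::
:::Z::::
:::Zv:::
::::ZZ::
::::::::
t=18: ::::::::
::::::::
::::::::
::::ZZ::
:::Z::::
:::Z:>::
::::ZZ::
::::::::
t=19: ::::::::
::::::::
::::::::
::::ZZ::
:::Z::::
:::Z:Z::
::::Zv::
::::::::
t=20: ::::::::
::::::::
::::::::
::::ZZ::
:::Z::::
:::Z:Z::
::::Z:>:
::::::::
t=21: ::::::::
::::::::
::::::::
::::ZZ::
:::Z::::
:::Z:Z::
::::Z:Z:
::::::v:
t=22: ::::::::
::::::::
::::::::
::::ZZ::
:::Z::::
:::Z:Z::
::::Z:Z:
:::::<Z:
t=23: ::::::::
::::::::
::::::::
::::ZZ::
:::Z::::
:::Z:Z::
::::Z^Z:
:::::ZZ:
t=24: ::::::::
::::::::
::::::::
::::ZZ::
:::Z::::
:::Z:Z::
::::ZZ>:
:::::ZZ:
t=25: ::::::::
::::::::
::::::::
::::ZZ::
:::Z::::
:::Z:Z^:
::::ZZ::
:::::ZZ:
t=26: ::::::::
::::::::
::::::::
::::ZZ::
:::Z::::
:::Z:ZZ>
::::ZZ::
:::::ZZ:
t=27: ::::::::
::::::::
::::::::
::::ZZ::
:::Z::::
:::Z:ZZZ
::::ZZ:v
:::::ZZ:

1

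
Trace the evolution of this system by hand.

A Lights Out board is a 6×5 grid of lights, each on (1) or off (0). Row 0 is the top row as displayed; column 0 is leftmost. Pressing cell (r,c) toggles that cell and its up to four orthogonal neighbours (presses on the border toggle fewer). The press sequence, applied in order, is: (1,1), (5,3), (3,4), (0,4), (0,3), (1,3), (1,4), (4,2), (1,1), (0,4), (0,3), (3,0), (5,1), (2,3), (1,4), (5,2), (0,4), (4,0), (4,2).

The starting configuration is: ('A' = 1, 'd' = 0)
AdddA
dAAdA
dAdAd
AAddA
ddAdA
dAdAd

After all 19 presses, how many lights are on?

13

t=0: AdddA
dAAdA
dAdAd
AAddA
ddAdA
dAdAd
t=1: AAddA
AdddA
dddAd
AAddA
ddAdA
dAdAd
t=2: AAddA
AdddA
dddAd
AAddA
ddAAA
dAAdA
t=3: AAddA
AdddA
dddAA
AAdAd
ddAAd
dAAdA
t=4: AAdAd
Adddd
dddAA
AAdAd
ddAAd
dAAdA
t=5: AAAdA
AddAd
dddAA
AAdAd
ddAAd
dAAdA
t=6: AAAAA
AdAdA
ddddA
AAdAd
ddAAd
dAAdA
t=7: AAAAd
AdAAd
ddddd
AAdAd
ddAAd
dAAdA
t=8: AAAAd
AdAAd
ddddd
AAAAd
dAddd
dAddA
t=9: AdAAd
dAdAd
dAddd
AAAAd
dAddd
dAddA
t=10: AdAdA
dAdAA
dAddd
AAAAd
dAddd
dAddA
t=11: AddAd
dAddA
dAddd
AAAAd
dAddd
dAddA
t=12: AddAd
dAddA
AAddd
ddAAd
AAddd
dAddA
t=13: AddAd
dAddA
AAddd
ddAAd
Adddd
AdAdA
t=14: AddAd
dAdAA
AAAAA
ddAdd
Adddd
AdAdA
t=15: AddAA
dAddd
AAAAd
ddAdd
Adddd
AdAdA
t=16: AddAA
dAddd
AAAAd
ddAdd
AdAdd
AAdAA
t=17: Adddd
dAddA
AAAAd
ddAdd
AdAdd
AAdAA
t=18: Adddd
dAddA
AAAAd
AdAdd
dAAdd
dAdAA
t=19: Adddd
dAddA
AAAAd
Adddd
dddAd
dAAAA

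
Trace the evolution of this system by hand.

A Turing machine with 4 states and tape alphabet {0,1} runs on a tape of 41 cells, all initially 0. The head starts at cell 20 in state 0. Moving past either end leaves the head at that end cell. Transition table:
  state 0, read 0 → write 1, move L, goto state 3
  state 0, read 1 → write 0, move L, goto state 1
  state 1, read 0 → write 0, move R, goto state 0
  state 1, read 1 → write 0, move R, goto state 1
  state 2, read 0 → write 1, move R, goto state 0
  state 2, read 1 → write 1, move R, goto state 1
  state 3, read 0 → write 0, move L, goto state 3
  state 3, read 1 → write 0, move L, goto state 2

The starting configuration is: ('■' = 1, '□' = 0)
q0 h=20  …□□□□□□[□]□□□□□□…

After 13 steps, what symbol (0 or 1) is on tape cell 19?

0

[0] q0 h=20  …□□□□□□[□]□□□□□□…
[1] q3 h=19  …□□□□□□[□]■□□□□□…
[2] q3 h=18  …□□□□□□[□]□■□□□□…
[3] q3 h=17  …□□□□□□[□]□□■□□□…
[4] q3 h=16  …□□□□□□[□]□□□■□□…
[5] q3 h=15  …□□□□□□[□]□□□□■□…
[6] q3 h=14  …□□□□□□[□]□□□□□■…
[7] q3 h=13  …□□□□□□[□]□□□□□□…
[8] q3 h=12  …□□□□□□[□]□□□□□□…
[9] q3 h=11  …□□□□□□[□]□□□□□□…
[10] q3 h=10  …□□□□□□[□]□□□□□□…
[11] q3 h= 9  …□□□□□□[□]□□□□□□…
[12] q3 h= 8  …□□□□□□[□]□□□□□□…
[13] q3 h= 7  …□□□□□□[□]□□□□□□…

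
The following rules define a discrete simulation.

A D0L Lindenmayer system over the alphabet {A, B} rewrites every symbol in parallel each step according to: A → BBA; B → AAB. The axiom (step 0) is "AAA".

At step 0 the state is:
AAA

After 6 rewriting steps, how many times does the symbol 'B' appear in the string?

1092

k=0  AAA
k=1  BBABBABBA
k=2  AABAABBBAAABAABBBAAABAABBBA
k=3  BBABBAAABBBABBAAABAABAABBBABBABBAAABBBABBAAABAABAABBBABBABBAAABBBABBAAABAABAABBBA
k=4  AABAABBBAAABAABBBABBABBAAABAABAABBBAAABAABBBABBABBAAABBBAB…AAABAABAABBBAAABAABBBABBABBAAABBBABBAAABBBABBAAABAABAABBBA  (len 243)
k=5  BBABBAAABBBABBAAABAABAABBBABBABBAAABBBABBAAABAABAABBBAAABA…AAABAABAABBBAAABAABBBABBABBAAABBBABBAAABBBABBAAABAABAABBBA  (len 729)
k=6  AABAABBBAAABAABBBABBABBAAABAABAABBBAAABAABBBABBABBAAABBBAB…AAABAABAABBBAAABAABBBABBABBAAABBBABBAAABBBABBAAABAABAABBBA  (len 2187)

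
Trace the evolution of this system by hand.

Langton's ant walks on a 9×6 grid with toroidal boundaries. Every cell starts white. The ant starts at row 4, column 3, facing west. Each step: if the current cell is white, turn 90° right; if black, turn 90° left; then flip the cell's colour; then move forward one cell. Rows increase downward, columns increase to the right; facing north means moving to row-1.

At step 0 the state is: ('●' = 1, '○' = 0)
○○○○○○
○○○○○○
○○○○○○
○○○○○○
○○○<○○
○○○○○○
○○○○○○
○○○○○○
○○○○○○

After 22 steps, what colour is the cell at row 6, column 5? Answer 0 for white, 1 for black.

step 0: ○○○○○○
○○○○○○
○○○○○○
○○○○○○
○○○<○○
○○○○○○
○○○○○○
○○○○○○
○○○○○○
step 1: ○○○○○○
○○○○○○
○○○○○○
○○○^○○
○○○●○○
○○○○○○
○○○○○○
○○○○○○
○○○○○○
step 2: ○○○○○○
○○○○○○
○○○○○○
○○○●>○
○○○●○○
○○○○○○
○○○○○○
○○○○○○
○○○○○○
step 3: ○○○○○○
○○○○○○
○○○○○○
○○○●●○
○○○●v○
○○○○○○
○○○○○○
○○○○○○
○○○○○○
step 4: ○○○○○○
○○○○○○
○○○○○○
○○○●●○
○○○<●○
○○○○○○
○○○○○○
○○○○○○
○○○○○○
step 5: ○○○○○○
○○○○○○
○○○○○○
○○○●●○
○○○○●○
○○○v○○
○○○○○○
○○○○○○
○○○○○○
step 6: ○○○○○○
○○○○○○
○○○○○○
○○○●●○
○○○○●○
○○<●○○
○○○○○○
○○○○○○
○○○○○○
step 7: ○○○○○○
○○○○○○
○○○○○○
○○○●●○
○○^○●○
○○●●○○
○○○○○○
○○○○○○
○○○○○○
step 8: ○○○○○○
○○○○○○
○○○○○○
○○○●●○
○○●>●○
○○●●○○
○○○○○○
○○○○○○
○○○○○○
step 9: ○○○○○○
○○○○○○
○○○○○○
○○○●●○
○○●●●○
○○●v○○
○○○○○○
○○○○○○
○○○○○○
step 10: ○○○○○○
○○○○○○
○○○○○○
○○○●●○
○○●●●○
○○●○>○
○○○○○○
○○○○○○
○○○○○○
step 11: ○○○○○○
○○○○○○
○○○○○○
○○○●●○
○○●●●○
○○●○●○
○○○○v○
○○○○○○
○○○○○○
step 12: ○○○○○○
○○○○○○
○○○○○○
○○○●●○
○○●●●○
○○●○●○
○○○<●○
○○○○○○
○○○○○○
step 13: ○○○○○○
○○○○○○
○○○○○○
○○○●●○
○○●●●○
○○●^●○
○○○●●○
○○○○○○
○○○○○○
step 14: ○○○○○○
○○○○○○
○○○○○○
○○○●●○
○○●●●○
○○●●>○
○○○●●○
○○○○○○
○○○○○○
step 15: ○○○○○○
○○○○○○
○○○○○○
○○○●●○
○○●●^○
○○●●○○
○○○●●○
○○○○○○
○○○○○○
step 16: ○○○○○○
○○○○○○
○○○○○○
○○○●●○
○○●<○○
○○●●○○
○○○●●○
○○○○○○
○○○○○○
step 17: ○○○○○○
○○○○○○
○○○○○○
○○○●●○
○○●○○○
○○●v○○
○○○●●○
○○○○○○
○○○○○○
step 18: ○○○○○○
○○○○○○
○○○○○○
○○○●●○
○○●○○○
○○●○>○
○○○●●○
○○○○○○
○○○○○○
step 19: ○○○○○○
○○○○○○
○○○○○○
○○○●●○
○○●○○○
○○●○●○
○○○●v○
○○○○○○
○○○○○○
step 20: ○○○○○○
○○○○○○
○○○○○○
○○○●●○
○○●○○○
○○●○●○
○○○●○>
○○○○○○
○○○○○○
step 21: ○○○○○○
○○○○○○
○○○○○○
○○○●●○
○○●○○○
○○●○●○
○○○●○●
○○○○○v
○○○○○○
step 22: ○○○○○○
○○○○○○
○○○○○○
○○○●●○
○○●○○○
○○●○●○
○○○●○●
○○○○<●
○○○○○○

1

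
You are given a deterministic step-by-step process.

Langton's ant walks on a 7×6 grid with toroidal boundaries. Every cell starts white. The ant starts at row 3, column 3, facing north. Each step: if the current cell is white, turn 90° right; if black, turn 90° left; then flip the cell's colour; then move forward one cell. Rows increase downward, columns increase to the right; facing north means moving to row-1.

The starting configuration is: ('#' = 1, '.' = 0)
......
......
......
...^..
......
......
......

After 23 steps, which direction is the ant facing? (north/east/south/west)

east

0) ......
......
......
...^..
......
......
......
1) ......
......
......
...#>.
......
......
......
2) ......
......
......
...##.
....v.
......
......
3) ......
......
......
...##.
...<#.
......
......
4) ......
......
......
...^#.
...##.
......
......
5) ......
......
......
..<.#.
...##.
......
......
6) ......
......
..^...
..#.#.
...##.
......
......
7) ......
......
..#>..
..#.#.
...##.
......
......
8) ......
......
..##..
..#v#.
...##.
......
......
9) ......
......
..##..
..<##.
...##.
......
......
10) ......
......
..##..
...##.
..v##.
......
......
11) ......
......
..##..
...##.
.<###.
......
......
12) ......
......
..##..
.^.##.
.####.
......
......
13) ......
......
..##..
.#>##.
.####.
......
......
14) ......
......
..##..
.####.
.#v##.
......
......
15) ......
......
..##..
.####.
.#.>#.
......
......
16) ......
......
..##..
.##^#.
.#..#.
......
......
17) ......
......
..##..
.#<.#.
.#..#.
......
......
18) ......
......
..##..
.#..#.
.#v.#.
......
......
19) ......
......
..##..
.#..#.
.<#.#.
......
......
20) ......
......
..##..
.#..#.
..#.#.
.v....
......
21) ......
......
..##..
.#..#.
..#.#.
<#....
......
22) ......
......
..##..
.#..#.
^.#.#.
##....
......
23) ......
......
..##..
.#..#.
#>#.#.
##....
......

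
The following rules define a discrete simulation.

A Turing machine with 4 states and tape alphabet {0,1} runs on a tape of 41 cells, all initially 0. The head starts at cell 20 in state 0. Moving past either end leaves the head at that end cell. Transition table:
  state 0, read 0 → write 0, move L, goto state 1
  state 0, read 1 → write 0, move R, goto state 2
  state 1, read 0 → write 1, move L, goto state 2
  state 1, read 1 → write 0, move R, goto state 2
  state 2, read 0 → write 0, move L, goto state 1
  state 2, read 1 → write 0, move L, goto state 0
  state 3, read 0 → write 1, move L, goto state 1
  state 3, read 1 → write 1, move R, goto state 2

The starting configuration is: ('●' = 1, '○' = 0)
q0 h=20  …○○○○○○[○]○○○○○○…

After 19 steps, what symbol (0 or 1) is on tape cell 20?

gen 0: q0 h=20  …○○○○○○[○]○○○○○○…
gen 1: q1 h=19  …○○○○○○[○]○○○○○○…
gen 2: q2 h=18  …○○○○○○[○]●○○○○○…
gen 3: q1 h=17  …○○○○○○[○]○●○○○○…
gen 4: q2 h=16  …○○○○○○[○]●○●○○○…
gen 5: q1 h=15  …○○○○○○[○]○●○●○○…
gen 6: q2 h=14  …○○○○○○[○]●○●○●○…
gen 7: q1 h=13  …○○○○○○[○]○●○●○●…
gen 8: q2 h=12  …○○○○○○[○]●○●○●○…
gen 9: q1 h=11  …○○○○○○[○]○●○●○●…
gen 10: q2 h=10  …○○○○○○[○]●○●○●○…
gen 11: q1 h= 9  …○○○○○○[○]○●○●○●…
gen 12: q2 h= 8  …○○○○○○[○]●○●○●○…
gen 13: q1 h= 7  …○○○○○○[○]○●○●○●…
gen 14: q2 h= 6  |○○○○○○[○]●○●○●○…
gen 15: q1 h= 5  |○○○○○[○]○●○●○●…
gen 16: q2 h= 4  |○○○○[○]●○●○●○…
gen 17: q1 h= 3  |○○○[○]○●○●○●…
gen 18: q2 h= 2  |○○[○]●○●○●○…
gen 19: q1 h= 1  |○[○]○●○●○●…

0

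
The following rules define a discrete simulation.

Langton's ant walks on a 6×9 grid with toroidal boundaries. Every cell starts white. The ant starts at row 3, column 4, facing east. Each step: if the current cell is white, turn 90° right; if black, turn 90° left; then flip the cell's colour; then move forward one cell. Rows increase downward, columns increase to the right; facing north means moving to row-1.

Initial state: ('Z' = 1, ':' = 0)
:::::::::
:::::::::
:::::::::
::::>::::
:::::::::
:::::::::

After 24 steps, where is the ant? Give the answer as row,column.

gen 0: :::::::::
:::::::::
:::::::::
::::>::::
:::::::::
:::::::::
gen 1: :::::::::
:::::::::
:::::::::
::::Z::::
::::v::::
:::::::::
gen 2: :::::::::
:::::::::
:::::::::
::::Z::::
:::<Z::::
:::::::::
gen 3: :::::::::
:::::::::
:::::::::
:::^Z::::
:::ZZ::::
:::::::::
gen 4: :::::::::
:::::::::
:::::::::
:::Z>::::
:::ZZ::::
:::::::::
gen 5: :::::::::
:::::::::
::::^::::
:::Z:::::
:::ZZ::::
:::::::::
gen 6: :::::::::
:::::::::
::::Z>:::
:::Z:::::
:::ZZ::::
:::::::::
gen 7: :::::::::
:::::::::
::::ZZ:::
:::Z:v:::
:::ZZ::::
:::::::::
gen 8: :::::::::
:::::::::
::::ZZ:::
:::Z<Z:::
:::ZZ::::
:::::::::
gen 9: :::::::::
:::::::::
::::^Z:::
:::ZZZ:::
:::ZZ::::
:::::::::
gen 10: :::::::::
:::::::::
:::<:Z:::
:::ZZZ:::
:::ZZ::::
:::::::::
gen 11: :::::::::
:::^:::::
:::Z:Z:::
:::ZZZ:::
:::ZZ::::
:::::::::
gen 12: :::::::::
:::Z>::::
:::Z:Z:::
:::ZZZ:::
:::ZZ::::
:::::::::
gen 13: :::::::::
:::ZZ::::
:::ZvZ:::
:::ZZZ:::
:::ZZ::::
:::::::::
gen 14: :::::::::
:::ZZ::::
:::<ZZ:::
:::ZZZ:::
:::ZZ::::
:::::::::
gen 15: :::::::::
:::ZZ::::
::::ZZ:::
:::vZZ:::
:::ZZ::::
:::::::::
gen 16: :::::::::
:::ZZ::::
::::ZZ:::
::::>Z:::
:::ZZ::::
:::::::::
gen 17: :::::::::
:::ZZ::::
::::^Z:::
:::::Z:::
:::ZZ::::
:::::::::
gen 18: :::::::::
:::ZZ::::
:::<:Z:::
:::::Z:::
:::ZZ::::
:::::::::
gen 19: :::::::::
:::^Z::::
:::Z:Z:::
:::::Z:::
:::ZZ::::
:::::::::
gen 20: :::::::::
::<:Z::::
:::Z:Z:::
:::::Z:::
:::ZZ::::
:::::::::
gen 21: ::^::::::
::Z:Z::::
:::Z:Z:::
:::::Z:::
:::ZZ::::
:::::::::
gen 22: ::Z>:::::
::Z:Z::::
:::Z:Z:::
:::::Z:::
:::ZZ::::
:::::::::
gen 23: ::ZZ:::::
::ZvZ::::
:::Z:Z:::
:::::Z:::
:::ZZ::::
:::::::::
gen 24: ::ZZ:::::
::<ZZ::::
:::Z:Z:::
:::::Z:::
:::ZZ::::
:::::::::

1,2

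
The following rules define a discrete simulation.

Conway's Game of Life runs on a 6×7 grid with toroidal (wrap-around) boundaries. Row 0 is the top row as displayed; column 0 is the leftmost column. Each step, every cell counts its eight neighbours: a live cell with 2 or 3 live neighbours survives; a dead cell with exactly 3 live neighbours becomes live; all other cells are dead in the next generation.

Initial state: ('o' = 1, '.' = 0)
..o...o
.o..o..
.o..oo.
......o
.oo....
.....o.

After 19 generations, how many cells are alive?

10

k=0  ..o...o
.o..o..
.o..oo.
......o
.oo....
.....o.
k=1  .....o.
ooooo..
o...oo.
ooo..o.
.......
.oo....
k=2  o...o..
oooo...
.....o.
oo..oo.
o......
.......
k=3  o.oo...
ooooo.o
...o.o.
oo..oo.
oo....o
.......
k=4  o...o.o
o....oo
.......
.oo.oo.
.o...oo
..o...o
k=5  .o.....
o....o.
oo..o..
ooo.ooo
.o.oo.o
.o.....
k=6  oo.....
o.....o
..ooo..
.......
...oo.o
.o.....
k=7  .o....o
o.oo..o
...o...
..o..o.
.......
.oo....
k=8  ...o..o
oooo..o
.o.oo.o
.......
.oo....
ooo....
k=9  ...o..o
.o....o
.o.oooo
oo.o...
o.o....
o..o...
k=10  ..o...o
...o..o
.o.oooo
...o.o.
o.oo..o
oooo..o
k=11  .....oo
...o..o
o..o..o
.o.....
.....o.
.....o.
k=12  ....ooo
....o..
o.o...o
o.....o
.......
....oo.
k=13  ...o..o
o..oo..
oo...oo
oo....o
.....oo
....o.o
k=14  o..o..o
.oooo..
..o.oo.
.o.....
.......
o...o.o
k=15  ......o
oo....o
....oo.
.......
o......
o....oo
k=16  .o.....
o.....o
o....oo
.......
o......
o....o.
k=17  .o.....
.o...o.
o....o.
o......
......o
oo....o
k=18  .oo...o
oo....o
oo.....
o......
.o....o
.o....o
k=19  ..o..oo
......o
.......
......o
.o....o
.o...oo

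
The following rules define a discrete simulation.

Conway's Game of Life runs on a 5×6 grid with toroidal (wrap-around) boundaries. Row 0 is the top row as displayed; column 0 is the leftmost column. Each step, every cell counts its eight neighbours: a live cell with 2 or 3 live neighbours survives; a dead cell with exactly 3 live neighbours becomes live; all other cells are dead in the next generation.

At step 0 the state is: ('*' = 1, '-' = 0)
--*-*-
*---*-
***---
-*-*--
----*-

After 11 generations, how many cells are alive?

11

k=0  --*-*-
*---*-
***---
-*-*--
----*-
k=1  ----*-
*-*---
*-**-*
**-*--
--*-*-
k=2  -*---*
*-*-*-
---***
*-----
-**-**
k=3  ------
***---
**-**-
***---
-**-**
k=4  ---*-*
*-**-*
---*--
------
--**-*
k=5  -*---*
*-**-*
--***-
--***-
--**--
k=6  -*---*
*----*
------
-*----
-*----
k=7  -*---*
*----*
*-----
------
-**---
k=8  -**--*
-*---*
*----*
-*----
***---
k=9  -----*
-**-**
-*---*
--*--*
------
k=10  *---**
-**-**
-*-*-*
*-----
------
k=11  **-**-
-**---
-*-*-*
*-----
*-----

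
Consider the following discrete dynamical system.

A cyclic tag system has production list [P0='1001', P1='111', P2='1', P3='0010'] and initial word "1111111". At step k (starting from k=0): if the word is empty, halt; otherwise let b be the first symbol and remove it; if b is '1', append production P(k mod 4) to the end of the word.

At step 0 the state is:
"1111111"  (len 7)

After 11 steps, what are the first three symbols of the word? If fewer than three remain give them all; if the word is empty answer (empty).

111

step 0: "1111111"  (len 7)
step 1: "1111111001"  (len 10)
step 2: "111111001111"  (len 12)
step 3: "111110011111"  (len 12)
step 4: "111100111110010"  (len 15)
step 5: "111001111100101001"  (len 18)
step 6: "11001111100101001111"  (len 20)
step 7: "10011111001010011111"  (len 20)
step 8: "00111110010100111110010"  (len 23)
step 9: "0111110010100111110010"  (len 22)
step 10: "111110010100111110010"  (len 21)
step 11: "111100101001111100101"  (len 21)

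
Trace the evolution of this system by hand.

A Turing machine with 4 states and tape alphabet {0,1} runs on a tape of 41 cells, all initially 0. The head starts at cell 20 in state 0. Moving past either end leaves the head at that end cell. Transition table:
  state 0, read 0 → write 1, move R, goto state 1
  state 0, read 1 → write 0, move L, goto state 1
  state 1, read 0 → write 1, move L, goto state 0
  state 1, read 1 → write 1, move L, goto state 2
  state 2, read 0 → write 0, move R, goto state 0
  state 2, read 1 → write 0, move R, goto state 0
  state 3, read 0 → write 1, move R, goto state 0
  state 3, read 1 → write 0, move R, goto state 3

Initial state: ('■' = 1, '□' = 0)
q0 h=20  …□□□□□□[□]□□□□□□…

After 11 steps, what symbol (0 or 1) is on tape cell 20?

0

[0] q0 h=20  …□□□□□□[□]□□□□□□…
[1] q1 h=21  …□□□□□■[□]□□□□□□…
[2] q0 h=20  …□□□□□□[■]■□□□□□…
[3] q1 h=19  …□□□□□□[□]□■□□□□…
[4] q0 h=18  …□□□□□□[□]■□■□□□…
[5] q1 h=19  …□□□□□■[■]□■□□□□…
[6] q2 h=18  …□□□□□□[■]■□■□□□…
[7] q0 h=19  …□□□□□□[■]□■□□□□…
[8] q1 h=18  …□□□□□□[□]□□■□□□…
[9] q0 h=17  …□□□□□□[□]■□□■□□…
[10] q1 h=18  …□□□□□■[■]□□■□□□…
[11] q2 h=17  …□□□□□□[■]■□□■□□…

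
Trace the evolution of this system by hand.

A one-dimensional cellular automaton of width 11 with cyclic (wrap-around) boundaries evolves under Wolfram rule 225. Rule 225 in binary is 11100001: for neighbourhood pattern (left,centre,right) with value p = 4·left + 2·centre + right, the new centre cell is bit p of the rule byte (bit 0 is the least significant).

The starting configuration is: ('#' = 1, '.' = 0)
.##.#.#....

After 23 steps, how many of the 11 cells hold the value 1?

[0] .##.#.#....
[1] ..##.#..###
[2] ...##....##
[3] .#..#.##..#
[4] #....#.#...
[5] ..##..#..#.
[6] #..#.......
[7] .....#####.
[8] ####..####.
[9] .###...####
[10] #.##.#..###
[11] ##.##....##
[12] ###.#.##..#
[13] ####.#.#...
[14] .####.#..#.
[15] ..####.....
[16] #..###.####
[17] #...###.###
[18] #.#..###.##
[19] ##....###.#
[20] ##.##..###.
[21] .##.#...###
[22] #.##..#..##
[23] ##.#......#

4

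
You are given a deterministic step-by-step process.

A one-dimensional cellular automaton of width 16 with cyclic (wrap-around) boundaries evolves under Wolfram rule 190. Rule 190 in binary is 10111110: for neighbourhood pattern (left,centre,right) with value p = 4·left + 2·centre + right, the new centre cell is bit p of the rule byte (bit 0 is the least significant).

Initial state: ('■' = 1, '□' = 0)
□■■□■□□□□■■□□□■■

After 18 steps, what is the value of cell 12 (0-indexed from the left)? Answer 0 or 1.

0) □■■□■□□□□■■□□□■■
1) ■■□■■■□□■■□■□■■□
2) ■□■■■□■■■□■■■■□■
3) □■■■□■■■□■■■■□■■
4) ■■■□■■■□■■■■□■■□
5) ■■□■■■□■■■■□■■□■
6) ■□■■■□■■■■□■■□■■
7) □■■■□■■■■□■■□■■■
8) ■■■□■■■■□■■□■■■□
9) ■■□■■■■□■■□■■■□■
10) ■□■■■■□■■□■■■□■■
11) □■■■■□■■□■■■□■■■
12) ■■■■□■■□■■■□■■■□
13) ■■■□■■□■■■□■■■□■
14) ■■□■■□■■■□■■■□■■
15) ■□■■□■■■□■■■□■■■
16) □■■□■■■□■■■□■■■■
17) ■■□■■■□■■■□■■■■□
18) ■□■■■□■■■□■■■■□■

1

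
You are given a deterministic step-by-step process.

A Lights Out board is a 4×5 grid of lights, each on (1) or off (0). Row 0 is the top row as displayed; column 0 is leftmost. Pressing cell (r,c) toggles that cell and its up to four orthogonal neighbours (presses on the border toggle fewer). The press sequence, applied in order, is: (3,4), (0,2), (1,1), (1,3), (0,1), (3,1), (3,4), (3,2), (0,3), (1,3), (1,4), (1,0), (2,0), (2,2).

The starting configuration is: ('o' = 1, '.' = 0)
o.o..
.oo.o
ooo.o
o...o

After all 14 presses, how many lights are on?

0) o.o..
.oo.o
ooo.o
o...o
1) o.o..
.oo.o
ooo..
o..o.
2) oo.o.
.o..o
ooo..
o..o.
3) o..o.
o.o.o
o.o..
o..o.
4) o....
o..o.
o.oo.
o..o.
5) .oo..
oo.o.
o.oo.
o..o.
6) .oo..
oo.o.
oooo.
.ooo.
7) .oo..
oo.o.
ooooo
.oo.o
8) .oo..
oo.o.
oo.oo
...oo
9) .o.oo
oo...
oo.oo
...oo
10) .o..o
ooooo
oo..o
...oo
11) .o...
ooo..
oo...
...oo
12) oo...
..o..
.o...
...oo
13) oo...
o.o..
o....
o..oo
14) oo...
o....
oooo.
o.ooo

11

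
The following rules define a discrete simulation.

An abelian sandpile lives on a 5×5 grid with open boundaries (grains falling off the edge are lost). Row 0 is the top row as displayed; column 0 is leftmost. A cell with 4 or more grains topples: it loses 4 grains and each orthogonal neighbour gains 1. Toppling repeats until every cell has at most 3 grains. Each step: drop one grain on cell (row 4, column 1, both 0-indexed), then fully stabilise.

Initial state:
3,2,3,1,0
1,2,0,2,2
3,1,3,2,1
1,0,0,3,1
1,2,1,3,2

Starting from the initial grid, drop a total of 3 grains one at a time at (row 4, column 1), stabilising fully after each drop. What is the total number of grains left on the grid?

42

0) 3,2,3,1,0
1,2,0,2,2
3,1,3,2,1
1,0,0,3,1
1,2,1,3,2
1) 3,2,3,1,0
1,2,0,2,2
3,1,3,2,1
1,0,0,3,1
1,3,1,3,2
2) 3,2,3,1,0
1,2,0,2,2
3,1,3,2,1
1,1,0,3,1
2,0,2,3,2
3) 3,2,3,1,0
1,2,0,2,2
3,1,3,2,1
1,1,0,3,1
2,1,2,3,2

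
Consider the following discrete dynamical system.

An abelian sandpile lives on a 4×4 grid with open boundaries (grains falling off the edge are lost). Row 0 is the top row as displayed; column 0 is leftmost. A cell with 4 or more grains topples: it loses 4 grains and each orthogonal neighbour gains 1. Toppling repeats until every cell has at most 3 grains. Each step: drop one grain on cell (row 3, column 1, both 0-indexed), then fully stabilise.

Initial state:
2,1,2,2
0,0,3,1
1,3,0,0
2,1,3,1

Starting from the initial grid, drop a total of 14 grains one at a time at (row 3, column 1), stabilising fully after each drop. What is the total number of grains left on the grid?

29

gen 0: 2,1,2,2
0,0,3,1
1,3,0,0
2,1,3,1
gen 1: 2,1,2,2
0,0,3,1
1,3,0,0
2,2,3,1
gen 2: 2,1,2,2
0,0,3,1
1,3,0,0
2,3,3,1
gen 3: 2,1,2,2
0,1,3,1
2,0,2,0
3,2,0,2
gen 4: 2,1,2,2
0,1,3,1
2,0,2,0
3,3,0,2
gen 5: 2,1,2,2
0,1,3,1
3,1,2,0
0,1,1,2
gen 6: 2,1,2,2
0,1,3,1
3,1,2,0
0,2,1,2
gen 7: 2,1,2,2
0,1,3,1
3,1,2,0
0,3,1,2
gen 8: 2,1,2,2
0,1,3,1
3,2,2,0
1,0,2,2
gen 9: 2,1,2,2
0,1,3,1
3,2,2,0
1,1,2,2
gen 10: 2,1,2,2
0,1,3,1
3,2,2,0
1,2,2,2
gen 11: 2,1,2,2
0,1,3,1
3,2,2,0
1,3,2,2
gen 12: 2,1,2,2
0,1,3,1
3,3,2,0
2,0,3,2
gen 13: 2,1,2,2
0,1,3,1
3,3,2,0
2,1,3,2
gen 14: 2,1,2,2
0,1,3,1
3,3,2,0
2,2,3,2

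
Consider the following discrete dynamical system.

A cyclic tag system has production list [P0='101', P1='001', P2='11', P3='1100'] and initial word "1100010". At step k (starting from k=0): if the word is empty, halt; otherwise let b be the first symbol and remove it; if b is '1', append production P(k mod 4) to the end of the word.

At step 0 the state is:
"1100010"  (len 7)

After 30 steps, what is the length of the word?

21

k=0  "1100010"  (len 7)
k=1  "100010101"  (len 9)
k=2  "00010101001"  (len 11)
k=3  "0010101001"  (len 10)
k=4  "010101001"  (len 9)
k=5  "10101001"  (len 8)
k=6  "0101001001"  (len 10)
k=7  "101001001"  (len 9)
k=8  "010010011100"  (len 12)
k=9  "10010011100"  (len 11)
k=10  "0010011100001"  (len 13)
k=11  "010011100001"  (len 12)
k=12  "10011100001"  (len 11)
k=13  "0011100001101"  (len 13)
k=14  "011100001101"  (len 12)
k=15  "11100001101"  (len 11)
k=16  "11000011011100"  (len 14)
k=17  "1000011011100101"  (len 16)
k=18  "000011011100101001"  (len 18)
k=19  "00011011100101001"  (len 17)
k=20  "0011011100101001"  (len 16)
k=21  "011011100101001"  (len 15)
k=22  "11011100101001"  (len 14)
k=23  "101110010100111"  (len 15)
k=24  "011100101001111100"  (len 18)
k=25  "11100101001111100"  (len 17)
k=26  "1100101001111100001"  (len 19)
k=27  "10010100111110000111"  (len 20)
k=28  "00101001111100001111100"  (len 23)
k=29  "0101001111100001111100"  (len 22)
k=30  "101001111100001111100"  (len 21)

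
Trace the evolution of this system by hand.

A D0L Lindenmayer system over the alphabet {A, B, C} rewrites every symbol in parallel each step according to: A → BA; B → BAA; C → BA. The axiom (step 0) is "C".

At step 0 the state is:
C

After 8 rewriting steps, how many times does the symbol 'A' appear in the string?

577

step 0: C
step 1: BA
step 2: BAABA
step 3: BAABABABAABA
step 4: BAABABABAABABAABABAABABABAABA
step 5: BAABABABAABABAABABAABABABAABABAABABABAABABAABABABAABABAABABAABABABAABA
step 6: BAABABABAABABAABABAABABABAABABAABABABAABABAABABABAABABAABA…BAABABAABABABAABABAABABABAABABAABABABAABABAABABAABABABAABA  (len 169)
step 7: BAABABABAABABAABABAABABABAABABAABABABAABABAABABABAABABAABA…BAABABAABABABAABABAABABABAABABAABABABAABABAABABAABABABAABA  (len 408)
step 8: BAABABABAABABAABABAABABABAABABAABABABAABABAABABABAABABAABA…BAABABAABABABAABABAABABABAABABAABABABAABABAABABAABABABAABA  (len 985)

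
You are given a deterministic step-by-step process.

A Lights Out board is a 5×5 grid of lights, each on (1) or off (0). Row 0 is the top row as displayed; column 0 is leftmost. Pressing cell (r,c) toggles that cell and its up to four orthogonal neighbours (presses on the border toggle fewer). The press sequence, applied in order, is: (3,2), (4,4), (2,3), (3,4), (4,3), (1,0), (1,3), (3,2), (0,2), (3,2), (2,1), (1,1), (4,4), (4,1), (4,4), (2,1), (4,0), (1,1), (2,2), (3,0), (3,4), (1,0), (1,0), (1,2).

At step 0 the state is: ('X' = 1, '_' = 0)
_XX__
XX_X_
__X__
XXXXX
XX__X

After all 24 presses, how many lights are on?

0) _XX__
XX_X_
__X__
XXXXX
XX__X
1) _XX__
XX_X_
_____
X___X
XXX_X
2) _XX__
XX_X_
_____
X____
XXXX_
3) _XX__
XX___
__XXX
X__X_
XXXX_
4) _XX__
XX___
__XX_
X___X
XXXXX
5) _XX__
XX___
__XX_
X__XX
XX___
6) XXX__
_____
X_XX_
X__XX
XX___
7) XXXX_
__XXX
X_X__
X__XX
XX___
8) XXXX_
__XXX
X____
XXX_X
XXX__
9) X____
___XX
X____
XXX_X
XXX__
10) X____
___XX
X_X__
X__XX
XX___
11) X____
_X_XX
_X___
XX_XX
XX___
12) XX___
X_XXX
_____
XX_XX
XX___
13) XX___
X_XXX
_____
XX_X_
XX_XX
14) XX___
X_XXX
_____
X__X_
__XXX
15) XX___
X_XXX
_____
X__XX
__X__
16) XX___
XXXXX
XXX__
XX_XX
__X__
17) XX___
XXXXX
XXX__
_X_XX
XXX__
18) X____
___XX
X_X__
_X_XX
XXX__
19) X____
__XXX
XX_X_
_XXXX
XXX__
20) X____
__XXX
_X_X_
X_XXX
_XX__
21) X____
__XXX
_X_XX
X_X__
_XX_X
22) _____
XXXXX
XX_XX
X_X__
_XX_X
23) X____
__XXX
_X_XX
X_X__
_XX_X
24) X_X__
_X__X
_XXXX
X_X__
_XX_X

13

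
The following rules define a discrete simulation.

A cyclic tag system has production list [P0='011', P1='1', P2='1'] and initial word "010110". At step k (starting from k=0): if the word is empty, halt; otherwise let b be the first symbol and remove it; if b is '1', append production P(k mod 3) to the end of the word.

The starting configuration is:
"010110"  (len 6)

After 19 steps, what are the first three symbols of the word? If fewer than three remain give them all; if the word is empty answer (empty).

k=0  "010110"  (len 6)
k=1  "10110"  (len 5)
k=2  "01101"  (len 5)
k=3  "1101"  (len 4)
k=4  "101011"  (len 6)
k=5  "010111"  (len 6)
k=6  "10111"  (len 5)
k=7  "0111011"  (len 7)
k=8  "111011"  (len 6)
k=9  "110111"  (len 6)
k=10  "10111011"  (len 8)
k=11  "01110111"  (len 8)
k=12  "1110111"  (len 7)
k=13  "110111011"  (len 9)
k=14  "101110111"  (len 9)
k=15  "011101111"  (len 9)
k=16  "11101111"  (len 8)
k=17  "11011111"  (len 8)
k=18  "10111111"  (len 8)
k=19  "0111111011"  (len 10)

011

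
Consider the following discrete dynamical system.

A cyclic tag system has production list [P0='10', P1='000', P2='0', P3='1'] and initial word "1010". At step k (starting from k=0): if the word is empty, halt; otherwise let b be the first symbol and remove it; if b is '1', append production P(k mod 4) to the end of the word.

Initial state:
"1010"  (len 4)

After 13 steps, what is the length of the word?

0

k=0  "1010"  (len 4)
k=1  "01010"  (len 5)
k=2  "1010"  (len 4)
k=3  "0100"  (len 4)
k=4  "100"  (len 3)
k=5  "0010"  (len 4)
k=6  "010"  (len 3)
k=7  "10"  (len 2)
k=8  "01"  (len 2)
k=9  "1"  (len 1)
k=10  "000"  (len 3)
k=11  "00"  (len 2)
k=12  "0"  (len 1)
k=13  (halted — word empty)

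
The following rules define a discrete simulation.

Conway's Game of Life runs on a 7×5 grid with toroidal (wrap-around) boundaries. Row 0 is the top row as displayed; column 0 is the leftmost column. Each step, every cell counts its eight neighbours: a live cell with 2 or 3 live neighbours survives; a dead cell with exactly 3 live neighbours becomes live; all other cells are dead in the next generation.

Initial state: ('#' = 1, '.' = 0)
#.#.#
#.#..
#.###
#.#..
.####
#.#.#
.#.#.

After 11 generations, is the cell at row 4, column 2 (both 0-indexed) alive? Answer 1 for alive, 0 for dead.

gen 0: #.#.#
#.#..
#.###
#.#..
.####
#.#.#
.#.#.
gen 1: #.#.#
..#..
#.#..
.....
.....
.....
.....
gen 2: .#.#.
#.#.#
.#...
.....
.....
.....
.....
gen 3: #####
#.###
##...
.....
.....
.....
.....
gen 4: .....
.....
####.
.....
.....
.....
#####
gen 5: #####
.##..
.##..
.##..
.....
#####
#####
gen 6: .....
....#
#..#.
.##..
....#
.....
.....
gen 7: .....
....#
#####
#####
.....
.....
.....
gen 8: .....
.##.#
.....
.....
#####
.....
.....
gen 9: .....
.....
.....
#####
#####
#####
.....
gen 10: .....
.....
#####
.....
.....
.....
#####
gen 11: #####
#####
#####
#####
.....
#####
#####

0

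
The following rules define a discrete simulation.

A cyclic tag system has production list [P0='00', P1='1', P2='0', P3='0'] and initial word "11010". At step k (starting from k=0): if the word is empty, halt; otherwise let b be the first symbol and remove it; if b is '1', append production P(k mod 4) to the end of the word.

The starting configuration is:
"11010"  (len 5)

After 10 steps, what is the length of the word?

k=0  "11010"  (len 5)
k=1  "101000"  (len 6)
k=2  "010001"  (len 6)
k=3  "10001"  (len 5)
k=4  "00010"  (len 5)
k=5  "0010"  (len 4)
k=6  "010"  (len 3)
k=7  "10"  (len 2)
k=8  "00"  (len 2)
k=9  "0"  (len 1)
k=10  (halted — word empty)

0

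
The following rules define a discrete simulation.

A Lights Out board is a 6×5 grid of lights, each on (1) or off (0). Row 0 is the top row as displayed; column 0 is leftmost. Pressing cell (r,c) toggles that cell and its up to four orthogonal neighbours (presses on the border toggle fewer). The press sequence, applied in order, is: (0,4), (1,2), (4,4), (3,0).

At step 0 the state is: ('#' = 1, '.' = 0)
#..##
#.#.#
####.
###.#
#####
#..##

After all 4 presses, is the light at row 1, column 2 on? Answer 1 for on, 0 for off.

0

k=0  #..##
#.#.#
####.
###.#
#####
#..##
k=1  #....
#.#..
####.
###.#
#####
#..##
k=2  #.#..
##.#.
##.#.
###.#
#####
#..##
k=3  #.#..
##.#.
##.#.
###..
###..
#..#.
k=4  #.#..
##.#.
.#.#.
..#..
.##..
#..#.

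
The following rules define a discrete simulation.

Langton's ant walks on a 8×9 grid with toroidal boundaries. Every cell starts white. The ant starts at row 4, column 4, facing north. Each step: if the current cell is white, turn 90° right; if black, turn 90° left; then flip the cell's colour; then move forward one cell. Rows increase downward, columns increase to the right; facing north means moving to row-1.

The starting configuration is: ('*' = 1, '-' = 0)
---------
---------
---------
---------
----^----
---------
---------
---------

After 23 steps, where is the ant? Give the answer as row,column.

k=0  ---------
---------
---------
---------
----^----
---------
---------
---------
k=1  ---------
---------
---------
---------
----*>---
---------
---------
---------
k=2  ---------
---------
---------
---------
----**---
-----v---
---------
---------
k=3  ---------
---------
---------
---------
----**---
----<*---
---------
---------
k=4  ---------
---------
---------
---------
----^*---
----**---
---------
---------
k=5  ---------
---------
---------
---------
---<-*---
----**---
---------
---------
k=6  ---------
---------
---------
---^-----
---*-*---
----**---
---------
---------
k=7  ---------
---------
---------
---*>----
---*-*---
----**---
---------
---------
k=8  ---------
---------
---------
---**----
---*v*---
----**---
---------
---------
k=9  ---------
---------
---------
---**----
---<**---
----**---
---------
---------
k=10  ---------
---------
---------
---**----
----**---
---v**---
---------
---------
k=11  ---------
---------
---------
---**----
----**---
--<***---
---------
---------
k=12  ---------
---------
---------
---**----
--^-**---
--****---
---------
---------
k=13  ---------
---------
---------
---**----
--*>**---
--****---
---------
---------
k=14  ---------
---------
---------
---**----
--****---
--*v**---
---------
---------
k=15  ---------
---------
---------
---**----
--****---
--*->*---
---------
---------
k=16  ---------
---------
---------
---**----
--**^*---
--*--*---
---------
---------
k=17  ---------
---------
---------
---**----
--*<-*---
--*--*---
---------
---------
k=18  ---------
---------
---------
---**----
--*--*---
--*v-*---
---------
---------
k=19  ---------
---------
---------
---**----
--*--*---
--<*-*---
---------
---------
k=20  ---------
---------
---------
---**----
--*--*---
---*-*---
--v------
---------
k=21  ---------
---------
---------
---**----
--*--*---
---*-*---
-<*------
---------
k=22  ---------
---------
---------
---**----
--*--*---
-^-*-*---
-**------
---------
k=23  ---------
---------
---------
---**----
--*--*---
-*>*-*---
-**------
---------

5,2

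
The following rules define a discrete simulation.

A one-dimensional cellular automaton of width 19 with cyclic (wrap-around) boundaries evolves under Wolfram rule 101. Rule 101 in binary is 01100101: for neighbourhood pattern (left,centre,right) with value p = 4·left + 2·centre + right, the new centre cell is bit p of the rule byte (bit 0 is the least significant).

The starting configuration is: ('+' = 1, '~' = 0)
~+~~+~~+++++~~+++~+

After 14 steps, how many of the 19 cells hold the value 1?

12

k=0  ~+~~+~~+++++~~+++~+
k=1  ++~~+~~~~~~+~~~~+++
k=2  ~+~~+~++++~+~++~~~~
k=3  ~+~~++~~~++++~+~+++
k=4  ++~~~+~+~~~~++++~~+
k=5  ~+~+~+++~++~~~~+~~~
k=6  ~++++~~++~+~++~+~++
k=7  +~~~+~~~++++~++++~+
k=8  +~+~+~+~~~~++~~~++~
k=9  +++++++~++~~+~+~~++
k=10  ~~~~~~++~+~~+++~~~~
k=11  +++++~~+++~~~~+~+++
k=12  ~~~~+~~~~+~++~++~~~
k=13  +++~+~++~++~++~+~++
k=14  ~~++++~++~++~++++~~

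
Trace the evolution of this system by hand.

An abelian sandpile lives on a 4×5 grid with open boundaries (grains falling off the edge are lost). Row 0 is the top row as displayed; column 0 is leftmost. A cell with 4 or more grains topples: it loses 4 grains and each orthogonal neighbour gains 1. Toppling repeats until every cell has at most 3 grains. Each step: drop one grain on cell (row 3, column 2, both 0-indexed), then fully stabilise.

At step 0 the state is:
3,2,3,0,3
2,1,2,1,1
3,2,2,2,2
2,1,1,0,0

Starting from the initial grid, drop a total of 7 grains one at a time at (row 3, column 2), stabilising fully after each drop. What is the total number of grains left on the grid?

0) 3,2,3,0,3
2,1,2,1,1
3,2,2,2,2
2,1,1,0,0
1) 3,2,3,0,3
2,1,2,1,1
3,2,2,2,2
2,1,2,0,0
2) 3,2,3,0,3
2,1,2,1,1
3,2,2,2,2
2,1,3,0,0
3) 3,2,3,0,3
2,1,2,1,1
3,2,3,2,2
2,2,0,1,0
4) 3,2,3,0,3
2,1,2,1,1
3,2,3,2,2
2,2,1,1,0
5) 3,2,3,0,3
2,1,2,1,1
3,2,3,2,2
2,2,2,1,0
6) 3,2,3,0,3
2,1,2,1,1
3,2,3,2,2
2,2,3,1,0
7) 3,2,3,0,3
2,1,3,1,1
3,3,0,3,2
2,3,1,2,0

38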